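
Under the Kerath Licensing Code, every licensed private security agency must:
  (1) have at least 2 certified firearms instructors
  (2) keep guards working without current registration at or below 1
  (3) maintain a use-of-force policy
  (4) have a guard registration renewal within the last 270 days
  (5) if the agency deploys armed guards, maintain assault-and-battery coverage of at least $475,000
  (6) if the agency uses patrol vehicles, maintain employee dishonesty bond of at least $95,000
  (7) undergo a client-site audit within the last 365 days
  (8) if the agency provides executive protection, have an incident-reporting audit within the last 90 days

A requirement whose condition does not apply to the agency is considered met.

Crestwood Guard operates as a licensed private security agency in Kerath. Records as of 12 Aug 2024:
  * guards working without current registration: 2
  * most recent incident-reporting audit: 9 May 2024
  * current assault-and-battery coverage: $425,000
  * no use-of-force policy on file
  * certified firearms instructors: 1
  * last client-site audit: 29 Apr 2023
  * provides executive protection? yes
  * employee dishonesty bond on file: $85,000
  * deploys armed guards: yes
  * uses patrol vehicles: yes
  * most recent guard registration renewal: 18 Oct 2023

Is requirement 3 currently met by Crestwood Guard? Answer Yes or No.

No

3. use-of-force policy absent → not met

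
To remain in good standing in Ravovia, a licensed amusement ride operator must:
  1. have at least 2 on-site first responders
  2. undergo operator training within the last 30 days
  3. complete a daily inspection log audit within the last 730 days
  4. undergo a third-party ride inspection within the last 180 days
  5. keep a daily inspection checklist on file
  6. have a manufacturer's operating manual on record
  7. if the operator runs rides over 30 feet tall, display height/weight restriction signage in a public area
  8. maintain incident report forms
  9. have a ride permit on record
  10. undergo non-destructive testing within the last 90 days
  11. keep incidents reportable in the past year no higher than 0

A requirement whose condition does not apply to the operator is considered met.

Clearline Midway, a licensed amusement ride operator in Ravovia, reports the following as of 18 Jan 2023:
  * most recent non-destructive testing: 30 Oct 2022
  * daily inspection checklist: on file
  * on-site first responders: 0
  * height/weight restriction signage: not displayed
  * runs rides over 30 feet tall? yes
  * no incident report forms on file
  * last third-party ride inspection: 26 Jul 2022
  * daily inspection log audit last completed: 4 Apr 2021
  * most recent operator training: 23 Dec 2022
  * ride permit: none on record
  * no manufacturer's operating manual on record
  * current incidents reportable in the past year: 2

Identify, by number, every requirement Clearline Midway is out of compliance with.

1. on-site first responders 0 < 2 → not met
2. operator training 26 days ago vs limit 30 → met
3. daily inspection log audit 654 days ago vs limit 730 → met
4. third-party ride inspection 176 days ago vs limit 180 → met
5. daily inspection checklist present → met
6. manufacturer's operating manual absent → not met
7. condition 'runs rides over 30 feet tall' holds; height/weight restriction signage absent → not met
8. incident report forms absent → not met
9. ride permit absent → not met
10. non-destructive testing 80 days ago vs limit 90 → met
11. incidents reportable in the past year 2 > 0 → not met
Not met: 1, 6, 7, 8, 9, 11

1, 6, 7, 8, 9, 11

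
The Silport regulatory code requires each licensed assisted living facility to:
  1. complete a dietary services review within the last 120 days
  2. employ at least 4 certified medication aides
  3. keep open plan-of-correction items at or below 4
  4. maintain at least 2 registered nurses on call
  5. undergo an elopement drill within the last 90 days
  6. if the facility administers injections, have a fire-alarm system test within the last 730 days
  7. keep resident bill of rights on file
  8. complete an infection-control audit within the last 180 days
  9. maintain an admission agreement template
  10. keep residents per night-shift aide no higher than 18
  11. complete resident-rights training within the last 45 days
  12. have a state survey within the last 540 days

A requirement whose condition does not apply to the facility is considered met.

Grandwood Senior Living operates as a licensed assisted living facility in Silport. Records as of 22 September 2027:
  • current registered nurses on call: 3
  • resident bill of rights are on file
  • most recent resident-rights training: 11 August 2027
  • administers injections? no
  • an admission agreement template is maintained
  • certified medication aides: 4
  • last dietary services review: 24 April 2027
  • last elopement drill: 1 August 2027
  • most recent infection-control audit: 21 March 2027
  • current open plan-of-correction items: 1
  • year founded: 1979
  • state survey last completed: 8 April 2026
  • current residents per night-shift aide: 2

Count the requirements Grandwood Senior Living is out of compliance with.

2

1. dietary services review 151 days ago vs limit 120 → not met
2. certified medication aides 4 ≥ 4 → met
3. open plan-of-correction items 1 ≤ 4 → met
4. registered nurses on call 3 ≥ 2 → met
5. elopement drill 52 days ago vs limit 90 → met
6. condition 'administers injections' does not hold → requirement n/a → met
7. resident bill of rights present → met
8. infection-control audit 185 days ago vs limit 180 → not met
9. admission agreement template present → met
10. residents per night-shift aide 2 ≤ 18 → met
11. resident-rights training 42 days ago vs limit 45 → met
12. state survey 532 days ago vs limit 540 → met
Not met: 2 of 12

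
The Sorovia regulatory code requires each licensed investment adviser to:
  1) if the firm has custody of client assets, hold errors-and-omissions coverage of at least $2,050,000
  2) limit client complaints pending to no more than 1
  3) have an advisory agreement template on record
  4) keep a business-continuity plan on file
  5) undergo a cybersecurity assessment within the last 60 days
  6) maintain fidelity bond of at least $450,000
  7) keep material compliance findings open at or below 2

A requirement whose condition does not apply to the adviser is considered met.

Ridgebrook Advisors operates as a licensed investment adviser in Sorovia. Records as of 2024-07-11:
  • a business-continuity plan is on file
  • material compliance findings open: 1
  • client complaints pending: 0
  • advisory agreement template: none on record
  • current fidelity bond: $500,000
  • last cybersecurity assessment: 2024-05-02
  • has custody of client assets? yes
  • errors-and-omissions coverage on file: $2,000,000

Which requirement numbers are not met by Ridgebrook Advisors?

1. condition 'has custody of client assets' holds; errors-and-omissions coverage $2,000,000 < $2,050,000 → not met
2. client complaints pending 0 ≤ 1 → met
3. advisory agreement template absent → not met
4. business-continuity plan present → met
5. cybersecurity assessment 70 days ago vs limit 60 → not met
6. fidelity bond $500,000 ≥ $450,000 → met
7. material compliance findings open 1 ≤ 2 → met
Not met: 1, 3, 5

1, 3, 5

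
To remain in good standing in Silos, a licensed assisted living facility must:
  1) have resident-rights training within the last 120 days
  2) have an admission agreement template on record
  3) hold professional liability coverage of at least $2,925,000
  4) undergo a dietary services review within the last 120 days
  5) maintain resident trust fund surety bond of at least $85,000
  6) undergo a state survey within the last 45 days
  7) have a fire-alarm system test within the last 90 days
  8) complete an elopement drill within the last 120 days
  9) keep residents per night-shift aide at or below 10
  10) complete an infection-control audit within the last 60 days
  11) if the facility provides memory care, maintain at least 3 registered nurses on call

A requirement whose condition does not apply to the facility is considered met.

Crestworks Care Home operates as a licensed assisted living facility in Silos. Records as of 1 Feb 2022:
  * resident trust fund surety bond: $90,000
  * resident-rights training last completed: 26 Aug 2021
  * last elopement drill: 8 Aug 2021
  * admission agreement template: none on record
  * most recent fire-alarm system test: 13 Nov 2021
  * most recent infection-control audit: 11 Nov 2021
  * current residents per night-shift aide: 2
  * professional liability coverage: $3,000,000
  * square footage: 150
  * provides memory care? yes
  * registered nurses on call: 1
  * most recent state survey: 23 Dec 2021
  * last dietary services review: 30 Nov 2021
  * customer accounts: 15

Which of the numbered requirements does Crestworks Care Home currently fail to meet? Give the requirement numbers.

1, 2, 8, 10, 11

1. resident-rights training 159 days ago vs limit 120 → not met
2. admission agreement template absent → not met
3. professional liability coverage $3,000,000 ≥ $2,925,000 → met
4. dietary services review 63 days ago vs limit 120 → met
5. resident trust fund surety bond $90,000 ≥ $85,000 → met
6. state survey 40 days ago vs limit 45 → met
7. fire-alarm system test 80 days ago vs limit 90 → met
8. elopement drill 177 days ago vs limit 120 → not met
9. residents per night-shift aide 2 ≤ 10 → met
10. infection-control audit 82 days ago vs limit 60 → not met
11. condition 'provides memory care' holds; registered nurses on call 1 < 3 → not met
Not met: 1, 2, 8, 10, 11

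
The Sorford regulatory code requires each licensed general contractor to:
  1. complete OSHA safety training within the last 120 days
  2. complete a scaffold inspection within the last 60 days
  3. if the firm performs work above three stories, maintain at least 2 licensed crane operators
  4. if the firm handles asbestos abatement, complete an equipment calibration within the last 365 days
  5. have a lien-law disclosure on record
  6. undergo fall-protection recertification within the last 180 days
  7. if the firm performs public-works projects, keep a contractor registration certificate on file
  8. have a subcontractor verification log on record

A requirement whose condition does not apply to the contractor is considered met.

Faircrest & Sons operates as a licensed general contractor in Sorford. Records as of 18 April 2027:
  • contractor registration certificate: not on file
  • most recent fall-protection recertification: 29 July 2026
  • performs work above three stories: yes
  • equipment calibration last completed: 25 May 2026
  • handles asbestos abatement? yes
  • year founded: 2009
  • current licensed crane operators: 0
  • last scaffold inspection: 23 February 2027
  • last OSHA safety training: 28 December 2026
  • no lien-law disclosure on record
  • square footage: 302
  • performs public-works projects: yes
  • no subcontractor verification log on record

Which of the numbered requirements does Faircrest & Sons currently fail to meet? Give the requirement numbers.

1. OSHA safety training 111 days ago vs limit 120 → met
2. scaffold inspection 54 days ago vs limit 60 → met
3. condition 'performs work above three stories' holds; licensed crane operators 0 < 2 → not met
4. condition 'handles asbestos abatement' holds; equipment calibration 328 days ago vs limit 365 → met
5. lien-law disclosure absent → not met
6. fall-protection recertification 263 days ago vs limit 180 → not met
7. condition 'performs public-works projects' holds; contractor registration certificate absent → not met
8. subcontractor verification log absent → not met
Not met: 3, 5, 6, 7, 8

3, 5, 6, 7, 8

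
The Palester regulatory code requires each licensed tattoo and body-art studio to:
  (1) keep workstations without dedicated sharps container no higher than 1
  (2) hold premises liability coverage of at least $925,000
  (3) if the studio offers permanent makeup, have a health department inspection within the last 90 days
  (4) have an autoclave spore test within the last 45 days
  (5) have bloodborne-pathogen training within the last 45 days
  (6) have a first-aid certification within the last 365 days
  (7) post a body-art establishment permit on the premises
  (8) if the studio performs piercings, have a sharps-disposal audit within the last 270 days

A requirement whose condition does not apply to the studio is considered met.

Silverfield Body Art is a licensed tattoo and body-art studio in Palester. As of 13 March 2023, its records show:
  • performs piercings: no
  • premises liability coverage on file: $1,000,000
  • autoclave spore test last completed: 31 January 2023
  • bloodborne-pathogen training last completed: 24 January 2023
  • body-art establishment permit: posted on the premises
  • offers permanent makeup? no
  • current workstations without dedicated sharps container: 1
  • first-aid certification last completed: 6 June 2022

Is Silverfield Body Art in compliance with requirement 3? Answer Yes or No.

3. condition 'offers permanent makeup' does not hold → requirement n/a → met

Yes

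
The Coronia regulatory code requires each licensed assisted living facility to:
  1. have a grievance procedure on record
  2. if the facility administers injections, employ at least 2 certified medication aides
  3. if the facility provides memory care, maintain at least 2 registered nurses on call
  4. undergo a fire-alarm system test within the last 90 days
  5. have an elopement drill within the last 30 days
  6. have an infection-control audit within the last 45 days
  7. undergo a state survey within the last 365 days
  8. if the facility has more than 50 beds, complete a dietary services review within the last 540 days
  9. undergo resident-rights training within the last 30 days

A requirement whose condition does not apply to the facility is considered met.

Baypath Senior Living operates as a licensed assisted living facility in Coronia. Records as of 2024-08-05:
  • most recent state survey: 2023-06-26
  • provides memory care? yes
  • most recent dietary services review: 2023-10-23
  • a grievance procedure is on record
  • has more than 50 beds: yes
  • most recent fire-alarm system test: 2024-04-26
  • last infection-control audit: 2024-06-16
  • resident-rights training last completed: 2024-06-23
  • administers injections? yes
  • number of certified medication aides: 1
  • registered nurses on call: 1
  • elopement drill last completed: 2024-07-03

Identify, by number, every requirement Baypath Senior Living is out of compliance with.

2, 3, 4, 5, 6, 7, 9

1. grievance procedure present → met
2. condition 'administers injections' holds; certified medication aides 1 < 2 → not met
3. condition 'provides memory care' holds; registered nurses on call 1 < 2 → not met
4. fire-alarm system test 101 days ago vs limit 90 → not met
5. elopement drill 33 days ago vs limit 30 → not met
6. infection-control audit 50 days ago vs limit 45 → not met
7. state survey 406 days ago vs limit 365 → not met
8. condition 'has more than 50 beds' holds; dietary services review 287 days ago vs limit 540 → met
9. resident-rights training 43 days ago vs limit 30 → not met
Not met: 2, 3, 4, 5, 6, 7, 9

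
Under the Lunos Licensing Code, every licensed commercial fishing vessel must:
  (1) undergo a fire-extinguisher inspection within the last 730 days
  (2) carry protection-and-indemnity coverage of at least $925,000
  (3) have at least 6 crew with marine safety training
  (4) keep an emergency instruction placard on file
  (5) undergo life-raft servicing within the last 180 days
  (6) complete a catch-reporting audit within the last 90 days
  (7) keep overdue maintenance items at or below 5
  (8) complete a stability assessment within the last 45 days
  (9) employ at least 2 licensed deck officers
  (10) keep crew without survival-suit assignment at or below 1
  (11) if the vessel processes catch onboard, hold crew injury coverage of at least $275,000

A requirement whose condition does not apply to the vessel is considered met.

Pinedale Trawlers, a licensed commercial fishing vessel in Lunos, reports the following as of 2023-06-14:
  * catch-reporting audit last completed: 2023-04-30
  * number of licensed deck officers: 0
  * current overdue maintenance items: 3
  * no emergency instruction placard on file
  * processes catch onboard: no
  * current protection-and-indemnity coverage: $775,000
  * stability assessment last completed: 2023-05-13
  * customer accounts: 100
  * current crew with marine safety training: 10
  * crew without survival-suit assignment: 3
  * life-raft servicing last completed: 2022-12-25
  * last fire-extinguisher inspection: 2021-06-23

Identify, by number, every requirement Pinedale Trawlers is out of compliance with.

2, 4, 9, 10

1. fire-extinguisher inspection 721 days ago vs limit 730 → met
2. protection-and-indemnity coverage $775,000 < $925,000 → not met
3. crew with marine safety training 10 ≥ 6 → met
4. emergency instruction placard absent → not met
5. life-raft servicing 171 days ago vs limit 180 → met
6. catch-reporting audit 45 days ago vs limit 90 → met
7. overdue maintenance items 3 ≤ 5 → met
8. stability assessment 32 days ago vs limit 45 → met
9. licensed deck officers 0 < 2 → not met
10. crew without survival-suit assignment 3 > 1 → not met
11. condition 'processes catch onboard' does not hold → requirement n/a → met
Not met: 2, 4, 9, 10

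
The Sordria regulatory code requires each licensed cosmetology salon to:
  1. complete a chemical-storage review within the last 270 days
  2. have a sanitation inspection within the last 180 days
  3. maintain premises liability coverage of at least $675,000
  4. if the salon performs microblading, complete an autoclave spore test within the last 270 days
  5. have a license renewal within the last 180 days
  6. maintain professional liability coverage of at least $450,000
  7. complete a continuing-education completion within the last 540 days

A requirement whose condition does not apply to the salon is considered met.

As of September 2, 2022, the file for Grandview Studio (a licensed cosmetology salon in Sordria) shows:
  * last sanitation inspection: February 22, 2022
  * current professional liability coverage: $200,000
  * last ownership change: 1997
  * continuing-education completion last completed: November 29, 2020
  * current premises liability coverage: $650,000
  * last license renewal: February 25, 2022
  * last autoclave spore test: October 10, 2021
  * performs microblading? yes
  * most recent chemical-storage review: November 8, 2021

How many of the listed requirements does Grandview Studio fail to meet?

1. chemical-storage review 298 days ago vs limit 270 → not met
2. sanitation inspection 192 days ago vs limit 180 → not met
3. premises liability coverage $650,000 < $675,000 → not met
4. condition 'performs microblading' holds; autoclave spore test 327 days ago vs limit 270 → not met
5. license renewal 189 days ago vs limit 180 → not met
6. professional liability coverage $200,000 < $450,000 → not met
7. continuing-education completion 642 days ago vs limit 540 → not met
Not met: 7 of 7

7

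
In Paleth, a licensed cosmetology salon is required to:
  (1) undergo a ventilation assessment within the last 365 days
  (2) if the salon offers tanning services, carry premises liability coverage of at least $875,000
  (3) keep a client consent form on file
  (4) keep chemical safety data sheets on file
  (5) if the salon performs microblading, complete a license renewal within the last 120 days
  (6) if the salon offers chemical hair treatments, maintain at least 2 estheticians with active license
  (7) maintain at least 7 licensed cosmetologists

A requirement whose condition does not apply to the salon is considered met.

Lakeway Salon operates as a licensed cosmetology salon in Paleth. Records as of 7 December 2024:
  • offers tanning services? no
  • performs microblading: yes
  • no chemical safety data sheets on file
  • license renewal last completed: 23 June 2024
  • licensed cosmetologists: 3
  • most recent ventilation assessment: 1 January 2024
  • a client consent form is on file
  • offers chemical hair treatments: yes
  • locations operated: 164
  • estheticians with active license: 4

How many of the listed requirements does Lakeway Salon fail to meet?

1. ventilation assessment 341 days ago vs limit 365 → met
2. condition 'offers tanning services' does not hold → requirement n/a → met
3. client consent form present → met
4. chemical safety data sheets absent → not met
5. condition 'performs microblading' holds; license renewal 167 days ago vs limit 120 → not met
6. condition 'offers chemical hair treatments' holds; estheticians with active license 4 ≥ 2 → met
7. licensed cosmetologists 3 < 7 → not met
Not met: 3 of 7

3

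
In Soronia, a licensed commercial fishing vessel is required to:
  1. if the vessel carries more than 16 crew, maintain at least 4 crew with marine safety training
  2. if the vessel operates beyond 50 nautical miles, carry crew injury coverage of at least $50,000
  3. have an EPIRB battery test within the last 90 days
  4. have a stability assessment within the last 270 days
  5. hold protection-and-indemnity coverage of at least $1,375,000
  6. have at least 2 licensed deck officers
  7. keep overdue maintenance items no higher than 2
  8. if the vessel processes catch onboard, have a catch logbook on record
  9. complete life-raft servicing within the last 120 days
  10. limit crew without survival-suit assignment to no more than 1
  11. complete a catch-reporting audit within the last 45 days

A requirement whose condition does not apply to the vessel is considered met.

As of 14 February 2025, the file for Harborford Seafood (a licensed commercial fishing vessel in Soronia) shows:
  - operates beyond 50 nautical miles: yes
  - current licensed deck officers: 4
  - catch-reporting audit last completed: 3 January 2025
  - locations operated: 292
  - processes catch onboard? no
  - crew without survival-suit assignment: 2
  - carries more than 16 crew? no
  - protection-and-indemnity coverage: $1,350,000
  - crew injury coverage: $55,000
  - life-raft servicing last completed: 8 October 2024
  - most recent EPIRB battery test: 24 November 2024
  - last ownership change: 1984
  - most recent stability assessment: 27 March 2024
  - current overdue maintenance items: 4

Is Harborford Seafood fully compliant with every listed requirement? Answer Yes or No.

1. condition 'carries more than 16 crew' does not hold → requirement n/a → met
2. condition 'operates beyond 50 nautical miles' holds; crew injury coverage $55,000 ≥ $50,000 → met
3. EPIRB battery test 82 days ago vs limit 90 → met
4. stability assessment 324 days ago vs limit 270 → not met
5. protection-and-indemnity coverage $1,350,000 < $1,375,000 → not met
6. licensed deck officers 4 ≥ 2 → met
7. overdue maintenance items 4 > 2 → not met
8. condition 'processes catch onboard' does not hold → requirement n/a → met
9. life-raft servicing 129 days ago vs limit 120 → not met
10. crew without survival-suit assignment 2 > 1 → not met
11. catch-reporting audit 42 days ago vs limit 45 → met
Not met: 4, 5, 7, 9, 10

No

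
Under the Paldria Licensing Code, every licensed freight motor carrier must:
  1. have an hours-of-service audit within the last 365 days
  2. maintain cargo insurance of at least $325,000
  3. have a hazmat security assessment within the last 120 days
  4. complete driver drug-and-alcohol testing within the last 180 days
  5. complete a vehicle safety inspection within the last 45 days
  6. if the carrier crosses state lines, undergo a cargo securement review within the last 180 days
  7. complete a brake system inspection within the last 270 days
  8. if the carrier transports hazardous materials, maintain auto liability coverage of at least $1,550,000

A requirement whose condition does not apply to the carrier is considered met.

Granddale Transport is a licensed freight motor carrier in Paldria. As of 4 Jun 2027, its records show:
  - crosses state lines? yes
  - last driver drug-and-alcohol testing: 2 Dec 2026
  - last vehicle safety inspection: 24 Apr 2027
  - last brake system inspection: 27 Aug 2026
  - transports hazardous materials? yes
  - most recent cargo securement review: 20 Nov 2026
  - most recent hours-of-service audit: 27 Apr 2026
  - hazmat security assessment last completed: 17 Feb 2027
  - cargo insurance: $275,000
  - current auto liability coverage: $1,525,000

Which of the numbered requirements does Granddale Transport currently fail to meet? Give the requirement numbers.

1, 2, 4, 6, 7, 8

1. hours-of-service audit 403 days ago vs limit 365 → not met
2. cargo insurance $275,000 < $325,000 → not met
3. hazmat security assessment 107 days ago vs limit 120 → met
4. driver drug-and-alcohol testing 184 days ago vs limit 180 → not met
5. vehicle safety inspection 41 days ago vs limit 45 → met
6. condition 'crosses state lines' holds; cargo securement review 196 days ago vs limit 180 → not met
7. brake system inspection 281 days ago vs limit 270 → not met
8. condition 'transports hazardous materials' holds; auto liability coverage $1,525,000 < $1,550,000 → not met
Not met: 1, 2, 4, 6, 7, 8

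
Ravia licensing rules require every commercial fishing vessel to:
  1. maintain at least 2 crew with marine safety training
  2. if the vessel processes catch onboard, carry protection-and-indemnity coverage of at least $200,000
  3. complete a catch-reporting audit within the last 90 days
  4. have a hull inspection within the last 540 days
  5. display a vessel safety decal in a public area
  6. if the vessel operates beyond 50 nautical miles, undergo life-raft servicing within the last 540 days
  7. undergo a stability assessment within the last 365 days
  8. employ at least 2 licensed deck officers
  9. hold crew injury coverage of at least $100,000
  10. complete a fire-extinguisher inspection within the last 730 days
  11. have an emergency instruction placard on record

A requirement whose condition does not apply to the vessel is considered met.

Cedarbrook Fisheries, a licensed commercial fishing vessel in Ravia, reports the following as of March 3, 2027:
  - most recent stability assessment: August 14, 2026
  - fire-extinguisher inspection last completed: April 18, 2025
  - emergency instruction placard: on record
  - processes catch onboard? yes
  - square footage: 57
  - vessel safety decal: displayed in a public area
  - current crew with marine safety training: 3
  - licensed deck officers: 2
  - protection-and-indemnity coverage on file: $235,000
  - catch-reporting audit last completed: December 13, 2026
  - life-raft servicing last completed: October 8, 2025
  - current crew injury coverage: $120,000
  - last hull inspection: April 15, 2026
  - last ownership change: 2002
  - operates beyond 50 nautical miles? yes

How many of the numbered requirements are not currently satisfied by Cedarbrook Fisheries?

0

1. crew with marine safety training 3 ≥ 2 → met
2. condition 'processes catch onboard' holds; protection-and-indemnity coverage $235,000 ≥ $200,000 → met
3. catch-reporting audit 80 days ago vs limit 90 → met
4. hull inspection 322 days ago vs limit 540 → met
5. vessel safety decal present → met
6. condition 'operates beyond 50 nautical miles' holds; life-raft servicing 511 days ago vs limit 540 → met
7. stability assessment 201 days ago vs limit 365 → met
8. licensed deck officers 2 ≥ 2 → met
9. crew injury coverage $120,000 ≥ $100,000 → met
10. fire-extinguisher inspection 684 days ago vs limit 730 → met
11. emergency instruction placard present → met
Not met: 0 of 11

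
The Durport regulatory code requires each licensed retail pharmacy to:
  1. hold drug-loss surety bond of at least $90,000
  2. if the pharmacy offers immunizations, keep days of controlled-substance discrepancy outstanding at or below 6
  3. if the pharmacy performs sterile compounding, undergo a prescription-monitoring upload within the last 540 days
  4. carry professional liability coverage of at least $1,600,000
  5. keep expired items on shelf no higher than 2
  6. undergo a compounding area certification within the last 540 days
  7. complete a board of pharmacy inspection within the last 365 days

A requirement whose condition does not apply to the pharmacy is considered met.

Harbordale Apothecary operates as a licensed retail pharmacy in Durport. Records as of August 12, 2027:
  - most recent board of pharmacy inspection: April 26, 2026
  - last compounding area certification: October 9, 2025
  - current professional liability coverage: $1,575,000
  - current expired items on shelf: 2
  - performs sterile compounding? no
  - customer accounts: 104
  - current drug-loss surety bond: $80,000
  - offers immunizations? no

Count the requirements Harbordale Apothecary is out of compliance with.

4

1. drug-loss surety bond $80,000 < $90,000 → not met
2. condition 'offers immunizations' does not hold → requirement n/a → met
3. condition 'performs sterile compounding' does not hold → requirement n/a → met
4. professional liability coverage $1,575,000 < $1,600,000 → not met
5. expired items on shelf 2 ≤ 2 → met
6. compounding area certification 672 days ago vs limit 540 → not met
7. board of pharmacy inspection 473 days ago vs limit 365 → not met
Not met: 4 of 7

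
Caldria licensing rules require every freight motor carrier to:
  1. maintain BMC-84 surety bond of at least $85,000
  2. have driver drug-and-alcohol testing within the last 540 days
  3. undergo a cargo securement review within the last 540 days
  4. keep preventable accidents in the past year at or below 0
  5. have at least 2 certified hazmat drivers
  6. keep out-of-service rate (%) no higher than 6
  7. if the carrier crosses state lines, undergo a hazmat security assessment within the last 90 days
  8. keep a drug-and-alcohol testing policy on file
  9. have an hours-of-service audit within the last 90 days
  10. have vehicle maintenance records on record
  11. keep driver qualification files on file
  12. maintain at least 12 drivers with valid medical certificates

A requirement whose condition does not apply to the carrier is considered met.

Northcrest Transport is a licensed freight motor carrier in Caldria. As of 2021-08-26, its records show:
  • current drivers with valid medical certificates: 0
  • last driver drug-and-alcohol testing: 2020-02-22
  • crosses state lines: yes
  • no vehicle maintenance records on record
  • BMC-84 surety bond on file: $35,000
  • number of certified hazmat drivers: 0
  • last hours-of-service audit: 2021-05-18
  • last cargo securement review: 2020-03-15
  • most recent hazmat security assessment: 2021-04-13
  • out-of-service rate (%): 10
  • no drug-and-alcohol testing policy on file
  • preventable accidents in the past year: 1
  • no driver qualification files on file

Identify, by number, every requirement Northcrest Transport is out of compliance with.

1, 2, 4, 5, 6, 7, 8, 9, 10, 11, 12

1. BMC-84 surety bond $35,000 < $85,000 → not met
2. driver drug-and-alcohol testing 551 days ago vs limit 540 → not met
3. cargo securement review 529 days ago vs limit 540 → met
4. preventable accidents in the past year 1 > 0 → not met
5. certified hazmat drivers 0 < 2 → not met
6. out-of-service rate (%) 10 > 6 → not met
7. condition 'crosses state lines' holds; hazmat security assessment 135 days ago vs limit 90 → not met
8. drug-and-alcohol testing policy absent → not met
9. hours-of-service audit 100 days ago vs limit 90 → not met
10. vehicle maintenance records absent → not met
11. driver qualification files absent → not met
12. drivers with valid medical certificates 0 < 12 → not met
Not met: 1, 2, 4, 5, 6, 7, 8, 9, 10, 11, 12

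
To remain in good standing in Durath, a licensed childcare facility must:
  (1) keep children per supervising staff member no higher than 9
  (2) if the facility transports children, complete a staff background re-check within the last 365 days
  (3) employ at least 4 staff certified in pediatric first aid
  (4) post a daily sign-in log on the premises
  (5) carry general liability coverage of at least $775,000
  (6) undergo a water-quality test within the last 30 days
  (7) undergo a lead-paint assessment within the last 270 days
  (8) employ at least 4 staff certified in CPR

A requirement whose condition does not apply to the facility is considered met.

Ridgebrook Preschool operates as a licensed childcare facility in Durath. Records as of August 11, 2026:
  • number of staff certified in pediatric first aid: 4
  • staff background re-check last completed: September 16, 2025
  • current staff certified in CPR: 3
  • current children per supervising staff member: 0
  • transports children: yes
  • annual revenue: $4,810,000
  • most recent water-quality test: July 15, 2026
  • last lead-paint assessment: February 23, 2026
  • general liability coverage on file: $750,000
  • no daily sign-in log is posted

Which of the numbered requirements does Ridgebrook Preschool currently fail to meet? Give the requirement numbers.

1. children per supervising staff member 0 ≤ 9 → met
2. condition 'transports children' holds; staff background re-check 329 days ago vs limit 365 → met
3. staff certified in pediatric first aid 4 ≥ 4 → met
4. daily sign-in log absent → not met
5. general liability coverage $750,000 < $775,000 → not met
6. water-quality test 27 days ago vs limit 30 → met
7. lead-paint assessment 169 days ago vs limit 270 → met
8. staff certified in CPR 3 < 4 → not met
Not met: 4, 5, 8

4, 5, 8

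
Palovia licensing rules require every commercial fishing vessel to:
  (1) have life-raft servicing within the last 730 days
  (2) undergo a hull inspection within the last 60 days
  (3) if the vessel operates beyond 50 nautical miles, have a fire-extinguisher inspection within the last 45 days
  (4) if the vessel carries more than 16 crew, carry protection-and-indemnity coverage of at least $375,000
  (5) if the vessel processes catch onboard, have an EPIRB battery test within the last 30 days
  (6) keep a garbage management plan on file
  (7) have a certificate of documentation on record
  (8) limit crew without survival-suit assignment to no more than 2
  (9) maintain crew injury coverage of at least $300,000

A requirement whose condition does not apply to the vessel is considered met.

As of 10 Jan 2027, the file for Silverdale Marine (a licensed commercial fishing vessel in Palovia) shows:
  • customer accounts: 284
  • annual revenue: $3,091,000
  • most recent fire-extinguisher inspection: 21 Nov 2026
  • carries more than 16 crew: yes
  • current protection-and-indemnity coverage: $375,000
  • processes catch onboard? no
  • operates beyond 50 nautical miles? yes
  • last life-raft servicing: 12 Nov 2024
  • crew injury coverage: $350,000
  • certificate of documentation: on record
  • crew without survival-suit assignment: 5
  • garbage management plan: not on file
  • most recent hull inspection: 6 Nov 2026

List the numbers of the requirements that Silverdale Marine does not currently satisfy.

1. life-raft servicing 789 days ago vs limit 730 → not met
2. hull inspection 65 days ago vs limit 60 → not met
3. condition 'operates beyond 50 nautical miles' holds; fire-extinguisher inspection 50 days ago vs limit 45 → not met
4. condition 'carries more than 16 crew' holds; protection-and-indemnity coverage $375,000 ≥ $375,000 → met
5. condition 'processes catch onboard' does not hold → requirement n/a → met
6. garbage management plan absent → not met
7. certificate of documentation present → met
8. crew without survival-suit assignment 5 > 2 → not met
9. crew injury coverage $350,000 ≥ $300,000 → met
Not met: 1, 2, 3, 6, 8

1, 2, 3, 6, 8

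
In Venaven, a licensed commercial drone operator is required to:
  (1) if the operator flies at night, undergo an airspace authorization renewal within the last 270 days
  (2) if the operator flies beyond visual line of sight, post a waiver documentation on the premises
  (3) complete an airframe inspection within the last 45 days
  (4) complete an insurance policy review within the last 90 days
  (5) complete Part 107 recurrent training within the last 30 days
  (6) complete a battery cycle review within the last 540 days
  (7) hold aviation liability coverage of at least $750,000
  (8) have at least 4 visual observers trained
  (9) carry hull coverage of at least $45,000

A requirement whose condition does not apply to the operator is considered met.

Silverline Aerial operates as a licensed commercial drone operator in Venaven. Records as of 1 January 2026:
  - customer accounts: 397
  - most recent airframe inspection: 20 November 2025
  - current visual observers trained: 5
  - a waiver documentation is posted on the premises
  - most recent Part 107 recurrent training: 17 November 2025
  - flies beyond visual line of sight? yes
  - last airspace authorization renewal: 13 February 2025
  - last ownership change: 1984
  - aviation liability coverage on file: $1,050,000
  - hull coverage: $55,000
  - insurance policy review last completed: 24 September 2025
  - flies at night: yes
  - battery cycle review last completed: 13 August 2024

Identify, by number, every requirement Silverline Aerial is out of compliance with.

1. condition 'flies at night' holds; airspace authorization renewal 322 days ago vs limit 270 → not met
2. condition 'flies beyond visual line of sight' holds; waiver documentation present → met
3. airframe inspection 42 days ago vs limit 45 → met
4. insurance policy review 99 days ago vs limit 90 → not met
5. Part 107 recurrent training 45 days ago vs limit 30 → not met
6. battery cycle review 506 days ago vs limit 540 → met
7. aviation liability coverage $1,050,000 ≥ $750,000 → met
8. visual observers trained 5 ≥ 4 → met
9. hull coverage $55,000 ≥ $45,000 → met
Not met: 1, 4, 5

1, 4, 5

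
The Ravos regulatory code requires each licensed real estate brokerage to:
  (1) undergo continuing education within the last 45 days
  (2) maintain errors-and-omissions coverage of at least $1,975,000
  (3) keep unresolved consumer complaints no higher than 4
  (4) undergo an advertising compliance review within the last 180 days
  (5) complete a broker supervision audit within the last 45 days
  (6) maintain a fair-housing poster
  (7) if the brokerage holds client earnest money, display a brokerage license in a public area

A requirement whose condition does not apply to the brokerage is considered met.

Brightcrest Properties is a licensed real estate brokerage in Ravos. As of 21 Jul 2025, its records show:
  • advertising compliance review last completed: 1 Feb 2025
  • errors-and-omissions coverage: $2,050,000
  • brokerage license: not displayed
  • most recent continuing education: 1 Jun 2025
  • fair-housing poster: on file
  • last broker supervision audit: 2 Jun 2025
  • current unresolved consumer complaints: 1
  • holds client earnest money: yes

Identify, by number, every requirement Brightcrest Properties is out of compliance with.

1, 5, 7

1. continuing education 50 days ago vs limit 45 → not met
2. errors-and-omissions coverage $2,050,000 ≥ $1,975,000 → met
3. unresolved consumer complaints 1 ≤ 4 → met
4. advertising compliance review 170 days ago vs limit 180 → met
5. broker supervision audit 49 days ago vs limit 45 → not met
6. fair-housing poster present → met
7. condition 'holds client earnest money' holds; brokerage license absent → not met
Not met: 1, 5, 7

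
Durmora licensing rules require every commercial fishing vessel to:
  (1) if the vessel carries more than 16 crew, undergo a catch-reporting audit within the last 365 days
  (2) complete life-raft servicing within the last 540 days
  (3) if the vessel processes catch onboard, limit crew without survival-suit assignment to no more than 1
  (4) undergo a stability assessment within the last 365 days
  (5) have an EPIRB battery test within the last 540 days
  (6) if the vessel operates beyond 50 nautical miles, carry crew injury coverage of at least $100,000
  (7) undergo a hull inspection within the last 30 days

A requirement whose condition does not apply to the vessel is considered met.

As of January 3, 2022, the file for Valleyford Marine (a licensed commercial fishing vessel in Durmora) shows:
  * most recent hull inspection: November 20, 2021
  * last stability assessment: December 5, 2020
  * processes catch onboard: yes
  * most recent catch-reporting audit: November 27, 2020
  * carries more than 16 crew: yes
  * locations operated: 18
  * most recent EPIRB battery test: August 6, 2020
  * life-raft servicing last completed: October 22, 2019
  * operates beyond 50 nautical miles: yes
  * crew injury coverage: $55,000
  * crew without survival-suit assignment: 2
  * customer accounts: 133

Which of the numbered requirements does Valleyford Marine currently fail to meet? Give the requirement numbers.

1. condition 'carries more than 16 crew' holds; catch-reporting audit 402 days ago vs limit 365 → not met
2. life-raft servicing 804 days ago vs limit 540 → not met
3. condition 'processes catch onboard' holds; crew without survival-suit assignment 2 > 1 → not met
4. stability assessment 394 days ago vs limit 365 → not met
5. EPIRB battery test 515 days ago vs limit 540 → met
6. condition 'operates beyond 50 nautical miles' holds; crew injury coverage $55,000 < $100,000 → not met
7. hull inspection 44 days ago vs limit 30 → not met
Not met: 1, 2, 3, 4, 6, 7

1, 2, 3, 4, 6, 7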